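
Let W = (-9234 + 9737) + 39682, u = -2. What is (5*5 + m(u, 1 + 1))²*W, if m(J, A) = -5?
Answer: 16074000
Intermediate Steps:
W = 40185 (W = 503 + 39682 = 40185)
(5*5 + m(u, 1 + 1))²*W = (5*5 - 5)²*40185 = (25 - 5)²*40185 = 20²*40185 = 400*40185 = 16074000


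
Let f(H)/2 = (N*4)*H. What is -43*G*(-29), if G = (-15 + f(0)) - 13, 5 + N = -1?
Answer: -34916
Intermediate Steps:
N = -6 (N = -5 - 1 = -6)
f(H) = -48*H (f(H) = 2*((-6*4)*H) = 2*(-24*H) = -48*H)
G = -28 (G = (-15 - 48*0) - 13 = (-15 + 0) - 13 = -15 - 13 = -28)
-43*G*(-29) = -43*(-28)*(-29) = 1204*(-29) = -34916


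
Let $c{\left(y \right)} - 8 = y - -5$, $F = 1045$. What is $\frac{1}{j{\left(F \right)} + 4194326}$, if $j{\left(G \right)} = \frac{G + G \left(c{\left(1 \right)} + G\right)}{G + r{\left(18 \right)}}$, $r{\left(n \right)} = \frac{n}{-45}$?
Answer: $\frac{5223}{21912503198} \approx 2.3836 \cdot 10^{-7}$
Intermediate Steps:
$c{\left(y \right)} = 13 + y$ ($c{\left(y \right)} = 8 + \left(y - -5\right) = 8 + \left(y + 5\right) = 8 + \left(5 + y\right) = 13 + y$)
$r{\left(n \right)} = - \frac{n}{45}$ ($r{\left(n \right)} = n \left(- \frac{1}{45}\right) = - \frac{n}{45}$)
$j{\left(G \right)} = \frac{G + G \left(14 + G\right)}{- \frac{2}{5} + G}$ ($j{\left(G \right)} = \frac{G + G \left(\left(13 + 1\right) + G\right)}{G - \frac{2}{5}} = \frac{G + G \left(14 + G\right)}{G - \frac{2}{5}} = \frac{G + G \left(14 + G\right)}{- \frac{2}{5} + G}$)
$\frac{1}{j{\left(F \right)} + 4194326} = \frac{1}{5 \cdot 1045 \frac{1}{-2 + 5 \cdot 1045} \left(15 + 1045\right) + 4194326} = \frac{1}{5 \cdot 1045 \frac{1}{-2 + 5225} \cdot 1060 + 4194326} = \frac{1}{5 \cdot 1045 \cdot \frac{1}{5223} \cdot 1060 + 4194326} = \frac{1}{\frac{5538500}{5223} + 4194326} = \frac{1}{\frac{21912503198}{5223}} = \frac{5223}{21912503198}$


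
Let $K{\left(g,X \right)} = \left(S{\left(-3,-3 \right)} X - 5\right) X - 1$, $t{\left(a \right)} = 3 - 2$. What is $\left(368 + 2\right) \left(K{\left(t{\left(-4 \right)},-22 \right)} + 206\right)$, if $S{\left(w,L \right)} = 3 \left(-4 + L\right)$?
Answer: $-3644130$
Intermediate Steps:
$t{\left(a \right)} = 1$
$S{\left(w,L \right)} = -12 + 3 L$
$K{\left(g,X \right)} = -1 + X \left(-5 - 21 X\right)$ ($K{\left(g,X \right)} = \left(\left(-12 + 3 \left(-3\right)\right) X - 5\right) X - 1 = \left(\left(-12 - 9\right) X - 5\right) X - 1 = \left(- 21 X - 5\right) X - 1 = \left(-5 - 21 X\right) X - 1 = X \left(-5 - 21 X\right) - 1 = -1 + X \left(-5 - 21 X\right)$)
$\left(368 + 2\right) \left(K{\left(t{\left(-4 \right)},-22 \right)} + 206\right) = \left(368 + 2\right) \left(\left(-1 - 21 \left(-22\right)^{2} - -110\right) + 206\right) = 370 \left(\left(-1 - 10164 + 110\right) + 206\right) = 370 \left(-10055 + 206\right) = 370 \left(-9849\right) = -3644130$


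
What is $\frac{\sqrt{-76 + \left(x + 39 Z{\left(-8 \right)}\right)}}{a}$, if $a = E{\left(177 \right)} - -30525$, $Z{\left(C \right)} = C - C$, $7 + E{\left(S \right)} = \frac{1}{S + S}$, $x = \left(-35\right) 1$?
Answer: $\frac{354 i \sqrt{111}}{10803373} \approx 0.00034523 i$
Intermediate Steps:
$x = -35$
$E{\left(S \right)} = -7 + \frac{1}{2 S}$ ($E{\left(S \right)} = -7 + \frac{1}{S + S} = -7 + \frac{1}{2 S}$)
$Z{\left(C \right)} = 0$
$a = \frac{10803373}{354}$ ($a = \left(-7 + \frac{1}{2 \cdot 177}\right) - -30525 = \left(-7 + \frac{1}{2} \cdot \frac{1}{177}\right) + 30525 = \left(-7 + \frac{1}{354}\right) + 30525 = - \frac{2477}{354} + 30525 = \frac{10803373}{354} \approx 30518.0$)
$\frac{\sqrt{-76 + \left(x + 39 Z{\left(-8 \right)}\right)}}{a} = \frac{\sqrt{-76 + \left(-35 + 39 \cdot 0\right)}}{\frac{10803373}{354}} = \sqrt{-76 + \left(-35 + 0\right)} \frac{354}{10803373} = \sqrt{-76 - 35} \cdot \frac{354}{10803373} = \sqrt{-111} \cdot \frac{354}{10803373} = i \sqrt{111} \cdot \frac{354}{10803373} = \frac{354 i \sqrt{111}}{10803373}$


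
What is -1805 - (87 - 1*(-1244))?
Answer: -3136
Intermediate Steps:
-1805 - (87 - 1*(-1244)) = -1805 - (87 + 1244) = -1805 - 1*1331 = -1805 - 1331 = -3136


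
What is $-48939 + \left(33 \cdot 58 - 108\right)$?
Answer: $-47133$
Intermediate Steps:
$-48939 + \left(33 \cdot 58 - 108\right) = -48939 + \left(1914 - 108\right) = -48939 + 1806 = -47133$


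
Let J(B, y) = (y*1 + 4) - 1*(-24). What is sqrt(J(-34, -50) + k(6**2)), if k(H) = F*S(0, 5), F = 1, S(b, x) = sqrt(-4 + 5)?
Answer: I*sqrt(21) ≈ 4.5826*I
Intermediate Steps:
S(b, x) = 1 (S(b, x) = sqrt(1) = 1)
k(H) = 1 (k(H) = 1*1 = 1)
J(B, y) = 28 + y (J(B, y) = (y + 4) + 24 = (4 + y) + 24 = 28 + y)
sqrt(J(-34, -50) + k(6**2)) = sqrt((28 - 50) + 1) = sqrt(-22 + 1) = sqrt(-21) = I*sqrt(21)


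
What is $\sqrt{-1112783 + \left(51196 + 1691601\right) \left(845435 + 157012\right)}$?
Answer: $2 \sqrt{436765127869} \approx 1.3218 \cdot 10^{6}$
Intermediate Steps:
$\sqrt{-1112783 + \left(51196 + 1691601\right) \left(845435 + 157012\right)} = \sqrt{-1112783 + 1742797 \cdot 1002447} = \sqrt{-1112783 + 1747061624259} = \sqrt{1747060511476} = 2 \sqrt{436765127869}$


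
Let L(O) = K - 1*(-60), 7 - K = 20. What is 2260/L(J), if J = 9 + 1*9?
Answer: 2260/47 ≈ 48.085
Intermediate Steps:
K = -13 (K = 7 - 1*20 = 7 - 20 = -13)
J = 18 (J = 9 + 9 = 18)
L(O) = 47 (L(O) = -13 - 1*(-60) = -13 + 60 = 47)
2260/L(J) = 2260/47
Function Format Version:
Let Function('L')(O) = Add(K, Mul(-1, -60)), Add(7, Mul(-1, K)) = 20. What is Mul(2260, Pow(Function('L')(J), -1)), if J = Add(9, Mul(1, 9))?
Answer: Rational(2260, 47) ≈ 48.085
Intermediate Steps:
K = -13 (K = Add(7, Mul(-1, 20)) = Add(7, -20) = -13)
J = 18 (J = Add(9, 9) = 18)
Function('L')(O) = 47 (Function('L')(O) = Add(-13, Mul(-1, -60)) = Add(-13, 60) = 47)
Mul(2260, Pow(Function('L')(J), -1)) = Mul(2260, Pow(47, -1)) = Mul(2260, Rational(1, 47)) = Rational(2260, 47)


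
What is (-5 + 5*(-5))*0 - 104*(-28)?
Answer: 2912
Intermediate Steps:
(-5 + 5*(-5))*0 - 104*(-28) = (-5 - 25)*0 + 2912 = -30*0 + 2912 = 0 + 2912 = 2912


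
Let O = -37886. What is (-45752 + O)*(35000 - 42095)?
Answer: 593411610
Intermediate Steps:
(-45752 + O)*(35000 - 42095) = (-45752 - 37886)*(35000 - 42095) = -83638*(-7095) = 593411610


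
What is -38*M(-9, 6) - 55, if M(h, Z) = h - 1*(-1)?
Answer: 249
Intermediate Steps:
M(h, Z) = 1 + h (M(h, Z) = h + 1 = 1 + h)
-38*M(-9, 6) - 55 = -38*(1 - 9) - 55 = -38*(-8) - 55 = 304 - 55 = 249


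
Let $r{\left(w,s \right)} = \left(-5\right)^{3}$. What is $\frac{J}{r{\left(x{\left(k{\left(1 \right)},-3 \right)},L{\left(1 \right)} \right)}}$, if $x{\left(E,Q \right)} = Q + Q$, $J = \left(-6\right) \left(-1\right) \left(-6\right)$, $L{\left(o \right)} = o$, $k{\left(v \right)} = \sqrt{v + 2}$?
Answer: $\frac{36}{125} \approx 0.288$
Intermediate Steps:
$k{\left(v \right)} = \sqrt{2 + v}$
$J = -36$ ($J = 6 \left(-6\right) = -36$)
$x{\left(E,Q \right)} = 2 Q$
$r{\left(w,s \right)} = -125$
$\frac{J}{r{\left(x{\left(k{\left(1 \right)},-3 \right)},L{\left(1 \right)} \right)}} = - \frac{36}{-125} = \left(-36\right) \left(- \frac{1}{125}\right) = \frac{36}{125}$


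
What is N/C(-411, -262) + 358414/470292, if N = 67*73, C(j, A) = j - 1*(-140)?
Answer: -1101533989/63724566 ≈ -17.286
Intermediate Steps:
C(j, A) = 140 + j (C(j, A) = j + 140 = 140 + j)
N = 4891
N/C(-411, -262) + 358414/470292 = 4891/(140 - 411) + 358414/470292 = 4891/(-271) + 358414*(1/470292) = 4891*(-1/271) + 179207/235146 = -4891/271 + 179207/235146 = -1101533989/63724566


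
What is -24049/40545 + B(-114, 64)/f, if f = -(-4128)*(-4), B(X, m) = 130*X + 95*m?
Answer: -3561149/55789920 ≈ -0.063831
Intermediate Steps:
B(X, m) = 95*m + 130*X
f = -16512 (f = -4128*4 = -16512)
-24049/40545 + B(-114, 64)/f = -24049/40545 + (95*64 + 130*(-114))/(-16512) = -24049*1/40545 + (6080 - 14820)*(-1/16512) = -24049/40545 - 8740*(-1/16512) = -24049/40545 + 2185/4128 = -3561149/55789920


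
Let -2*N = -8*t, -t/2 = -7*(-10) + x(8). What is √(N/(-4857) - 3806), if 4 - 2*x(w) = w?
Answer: I*√89782606686/4857 ≈ 61.692*I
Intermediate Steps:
x(w) = 2 - w/2
t = -136 (t = -2*(-7*(-10) + (2 - ½*8)) = -2*(70 + (2 - 4)) = -2*(70 - 2) = -2*68 = -136)
N = -544 (N = -(-4)*(-136) = -½*1088 = -544)
√(N/(-4857) - 3806) = √(-544/(-4857) - 3806) = √(-544*(-1/4857) - 3806) = √(544/4857 - 3806) = √(-18485198/4857) = I*√89782606686/4857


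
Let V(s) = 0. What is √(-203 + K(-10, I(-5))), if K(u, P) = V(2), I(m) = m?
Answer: I*√203 ≈ 14.248*I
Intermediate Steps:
K(u, P) = 0
√(-203 + K(-10, I(-5))) = √(-203 + 0) = √(-203) = I*√203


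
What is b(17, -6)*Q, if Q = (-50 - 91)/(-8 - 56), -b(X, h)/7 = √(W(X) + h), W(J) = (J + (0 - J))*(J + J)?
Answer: -987*I*√6/64 ≈ -37.776*I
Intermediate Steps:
W(J) = 0 (W(J) = (J - J)*(2*J) = 0*(2*J) = 0)
b(X, h) = -7*√h (b(X, h) = -7*√(0 + h) = -7*√h)
Q = 141/64 (Q = -141/(-64) = -141*(-1/64) = 141/64 ≈ 2.2031)
b(17, -6)*Q = -7*I*√6*(141/64) = -987*I*√6/64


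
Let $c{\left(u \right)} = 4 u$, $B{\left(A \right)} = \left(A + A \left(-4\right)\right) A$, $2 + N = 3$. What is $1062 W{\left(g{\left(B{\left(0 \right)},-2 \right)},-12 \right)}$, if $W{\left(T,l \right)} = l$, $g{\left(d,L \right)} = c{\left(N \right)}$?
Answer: $-12744$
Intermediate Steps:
$N = 1$ ($N = -2 + 3 = 1$)
$B{\left(A \right)} = - 3 A^{2}$ ($B{\left(A \right)} = \left(A - 4 A\right) A = - 3 A A = - 3 A^{2}$)
$g{\left(d,L \right)} = 4$ ($g{\left(d,L \right)} = 4 \cdot 1 = 4$)
$1062 W{\left(g{\left(B{\left(0 \right)},-2 \right)},-12 \right)} = 1062 \left(-12\right) = -12744$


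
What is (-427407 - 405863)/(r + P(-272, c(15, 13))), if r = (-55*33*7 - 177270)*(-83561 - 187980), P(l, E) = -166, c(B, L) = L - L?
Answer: -833270/51586001309 ≈ -1.6153e-5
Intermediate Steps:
c(B, L) = 0
r = 51586001475 (r = (-1815*7 - 177270)*(-271541) = (-12705 - 177270)*(-271541) = -189975*(-271541) = 51586001475)
(-427407 - 405863)/(r + P(-272, c(15, 13))) = (-427407 - 405863)/(51586001475 - 166) = -833270/51586001309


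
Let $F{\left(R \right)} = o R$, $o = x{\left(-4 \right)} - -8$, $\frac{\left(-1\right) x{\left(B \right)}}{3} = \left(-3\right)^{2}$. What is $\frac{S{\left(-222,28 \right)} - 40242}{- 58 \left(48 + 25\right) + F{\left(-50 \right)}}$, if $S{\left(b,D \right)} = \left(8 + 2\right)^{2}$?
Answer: $\frac{20071}{1642} \approx 12.224$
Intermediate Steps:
$x{\left(B \right)} = -27$ ($x{\left(B \right)} = - 3 \left(-3\right)^{2} = \left(-3\right) 9 = -27$)
$S{\left(b,D \right)} = 100$ ($S{\left(b,D \right)} = 10^{2} = 100$)
$o = -19$ ($o = -27 - -8 = -27 + 8 = -19$)
$F{\left(R \right)} = - 19 R$
$\frac{S{\left(-222,28 \right)} - 40242}{- 58 \left(48 + 25\right) + F{\left(-50 \right)}} = \frac{100 - 40242}{- 58 \left(48 + 25\right) - -950} = - \frac{40142}{\left(-58\right) 73 + 950} = - \frac{40142}{-4234 + 950} = - \frac{40142}{-3284} = \left(-40142\right) \left(- \frac{1}{3284}\right) = \frac{20071}{1642}$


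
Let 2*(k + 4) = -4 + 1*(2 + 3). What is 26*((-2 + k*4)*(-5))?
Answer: 2080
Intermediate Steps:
k = -7/2 (k = -4 + (-4 + 1*(2 + 3))/2 = -4 + (-4 + 1*5)/2 = -4 + (-4 + 5)/2 = -4 + (1/2)*1 = -4 + 1/2 = -7/2 ≈ -3.5000)
26*((-2 + k*4)*(-5)) = 26*((-2 - 7/2*4)*(-5)) = 26*((-2 - 14)*(-5)) = 26*(-16*(-5)) = 26*80 = 2080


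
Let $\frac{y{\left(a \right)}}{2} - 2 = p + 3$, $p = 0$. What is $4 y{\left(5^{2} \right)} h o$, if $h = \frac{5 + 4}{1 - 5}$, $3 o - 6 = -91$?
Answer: $2550$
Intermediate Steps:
$o = - \frac{85}{3}$ ($o = 2 + \frac{1}{3} \left(-91\right) = 2 - \frac{91}{3} = - \frac{85}{3} \approx -28.333$)
$y{\left(a \right)} = 10$ ($y{\left(a \right)} = 4 + 2 \left(0 + 3\right) = 4 + 2 \cdot 3 = 4 + 6 = 10$)
$h = - \frac{9}{4}$ ($h = \frac{9}{-4} = 9 \left(- \frac{1}{4}\right) = - \frac{9}{4} \approx -2.25$)
$4 y{\left(5^{2} \right)} h o = 4 \cdot 10 \left(- \frac{9}{4}\right) \left(- \frac{85}{3}\right) = 40 \left(- \frac{9}{4}\right) \left(- \frac{85}{3}\right) = \left(-90\right) \left(- \frac{85}{3}\right) = 2550$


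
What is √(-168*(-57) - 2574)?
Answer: 3*√778 ≈ 83.678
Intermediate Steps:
√(-168*(-57) - 2574) = √(9576 - 2574) = √7002 = 3*√778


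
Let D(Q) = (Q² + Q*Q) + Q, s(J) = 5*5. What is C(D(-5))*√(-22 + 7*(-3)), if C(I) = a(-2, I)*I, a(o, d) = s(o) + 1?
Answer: 1170*I*√43 ≈ 7672.2*I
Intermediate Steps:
s(J) = 25
a(o, d) = 26 (a(o, d) = 25 + 1 = 26)
D(Q) = Q + 2*Q² (D(Q) = (Q² + Q²) + Q = 2*Q² + Q = Q + 2*Q²)
C(I) = 26*I
C(D(-5))*√(-22 + 7*(-3)) = (26*(-5*(1 + 2*(-5))))*√(-22 + 7*(-3)) = (26*(-5*(1 - 10)))*√(-22 - 21) = (26*(-5*(-9)))*√(-43) = (26*45)*(I*√43) = 1170*(I*√43) = 1170*I*√43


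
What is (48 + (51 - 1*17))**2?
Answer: 6724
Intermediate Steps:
(48 + (51 - 1*17))**2 = (48 + (51 - 17))**2 = (48 + 34)**2 = 82**2 = 6724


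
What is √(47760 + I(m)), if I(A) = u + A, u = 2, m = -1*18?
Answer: 8*√746 ≈ 218.50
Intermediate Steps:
m = -18
I(A) = 2 + A
√(47760 + I(m)) = √(47760 + (2 - 18)) = √(47760 - 16) = √47744 = 8*√746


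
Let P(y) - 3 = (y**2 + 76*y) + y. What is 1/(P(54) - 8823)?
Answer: -1/1746 ≈ -0.00057274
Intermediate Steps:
P(y) = 3 + y**2 + 77*y (P(y) = 3 + ((y**2 + 76*y) + y) = 3 + (y**2 + 77*y) = 3 + y**2 + 77*y)
1/(P(54) - 8823) = 1/((3 + 54**2 + 77*54) - 8823) = 1/((3 + 2916 + 4158) - 8823) = 1/(7077 - 8823) = 1/(-1746) = -1/1746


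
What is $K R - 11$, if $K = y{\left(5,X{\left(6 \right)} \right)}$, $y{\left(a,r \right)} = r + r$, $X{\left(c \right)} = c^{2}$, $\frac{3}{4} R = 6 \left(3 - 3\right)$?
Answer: $-11$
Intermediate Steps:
$R = 0$ ($R = \frac{4 \cdot 6 \left(3 - 3\right)}{3} = \frac{4 \cdot 6 \cdot 0}{3} = \frac{4}{3} \cdot 0 = 0$)
$y{\left(a,r \right)} = 2 r$
$K = 72$ ($K = 2 \cdot 6^{2} = 2 \cdot 36 = 72$)
$K R - 11 = 72 \cdot 0 - 11 = 0 - 11 = -11$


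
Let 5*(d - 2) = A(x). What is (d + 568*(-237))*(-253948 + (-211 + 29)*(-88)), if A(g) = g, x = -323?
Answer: 160221743276/5 ≈ 3.2044e+10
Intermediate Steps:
d = -313/5 (d = 2 + (⅕)*(-323) = 2 - 323/5 = -313/5 ≈ -62.600)
(d + 568*(-237))*(-253948 + (-211 + 29)*(-88)) = (-313/5 + 568*(-237))*(-253948 + (-211 + 29)*(-88)) = (-313/5 - 134616)*(-253948 - 182*(-88)) = -673393*(-253948 + 16016)/5 = -673393/5*(-237932) = 160221743276/5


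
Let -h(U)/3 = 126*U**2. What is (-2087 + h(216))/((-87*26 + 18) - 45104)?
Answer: 17638055/47348 ≈ 372.52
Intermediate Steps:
h(U) = -378*U**2
(-2087 + h(216))/((-87*26 + 18) - 45104) = (-2087 - 378*216**2)/((-87*26 + 18) - 45104) = (-2087 - 378*46656)/((-2262 + 18) - 45104) = (-2087 - 17635968)/(-2244 - 45104) = -17638055/(-47348) = -17638055*(-1/47348) = 17638055/47348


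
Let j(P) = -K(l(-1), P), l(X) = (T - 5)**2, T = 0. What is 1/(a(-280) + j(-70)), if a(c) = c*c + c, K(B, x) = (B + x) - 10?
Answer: 1/78175 ≈ 1.2792e-5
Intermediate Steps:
l(X) = 25 (l(X) = (0 - 5)**2 = (-5)**2 = 25)
K(B, x) = -10 + B + x
j(P) = -15 - P (j(P) = -(-10 + 25 + P) = -(15 + P) = -15 - P)
a(c) = c + c**2 (a(c) = c**2 + c = c + c**2)
1/(a(-280) + j(-70)) = 1/(-280*(1 - 280) + (-15 - 1*(-70))) = 1/(-280*(-279) + (-15 + 70)) = 1/(78120 + 55) = 1/78175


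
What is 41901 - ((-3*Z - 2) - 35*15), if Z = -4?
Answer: 42416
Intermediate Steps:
41901 - ((-3*Z - 2) - 35*15) = 41901 - ((-3*(-4) - 2) - 35*15) = 41901 - ((12 - 2) - 525) = 41901 - (10 - 525) = 41901 - 1*(-515) = 41901 + 515 = 42416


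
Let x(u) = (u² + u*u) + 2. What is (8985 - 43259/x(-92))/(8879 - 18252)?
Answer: -11697907/12206530 ≈ -0.95833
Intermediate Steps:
x(u) = 2 + 2*u² (x(u) = (u² + u²) + 2 = 2*u² + 2 = 2 + 2*u²)
(8985 - 43259/x(-92))/(8879 - 18252) = (8985 - 43259/(2 + 2*(-92)²))/(8879 - 18252) = (8985 - 43259/(2 + 2*8464))/(-9373) = (8985 - 43259/(2 + 16928))*(-1/9373) = (8985 - 43259/16930)*(-1/9373) = (152072791/16930)*(-1/9373) = -11697907/12206530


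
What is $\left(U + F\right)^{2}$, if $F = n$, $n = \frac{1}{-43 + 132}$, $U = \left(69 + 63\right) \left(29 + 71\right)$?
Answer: $\frac{1380157389601}{7921} \approx 1.7424 \cdot 10^{8}$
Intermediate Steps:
$U = 13200$ ($U = 132 \cdot 100 = 13200$)
$n = \frac{1}{89} \approx 0.011236$
$F = \frac{1}{89} \approx 0.011236$
$\left(U + F\right)^{2} = \left(13200 + \frac{1}{89}\right)^{2} = \left(\frac{1174801}{89}\right)^{2} = \frac{1380157389601}{7921}$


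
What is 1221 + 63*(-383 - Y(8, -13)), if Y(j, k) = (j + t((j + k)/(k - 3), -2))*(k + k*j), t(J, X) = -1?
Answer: 28689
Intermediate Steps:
Y(j, k) = (-1 + j)*(k + j*k) (Y(j, k) = (j - 1)*(k + k*j) = (-1 + j)*(k + j*k))
1221 + 63*(-383 - Y(8, -13)) = 1221 + 63*(-383 - (-13)*(-1 + 8²)) = 1221 + 63*(-383 - (-13)*(-1 + 64)) = 1221 + 63*(-383 - (-13)*63) = 1221 + 63*(-383 - 1*(-819)) = 1221 + 63*(-383 + 819) = 1221 + 63*436 = 1221 + 27468 = 28689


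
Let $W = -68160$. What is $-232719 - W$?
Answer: $-164559$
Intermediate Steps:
$-232719 - W = -232719 - -68160 = -232719 + 68160 = -164559$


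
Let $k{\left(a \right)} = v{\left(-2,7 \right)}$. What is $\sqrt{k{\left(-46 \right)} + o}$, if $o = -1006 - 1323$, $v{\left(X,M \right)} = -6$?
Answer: $i \sqrt{2335} \approx 48.322 i$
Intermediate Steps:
$o = -2329$ ($o = -1006 - 1323 = -2329$)
$k{\left(a \right)} = -6$
$\sqrt{k{\left(-46 \right)} + o} = \sqrt{-6 - 2329} = \sqrt{-2335} = i \sqrt{2335}$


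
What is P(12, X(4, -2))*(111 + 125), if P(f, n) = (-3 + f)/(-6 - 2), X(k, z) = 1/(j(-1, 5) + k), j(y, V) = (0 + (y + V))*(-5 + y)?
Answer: -531/2 ≈ -265.50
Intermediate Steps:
j(y, V) = (-5 + y)*(V + y) (j(y, V) = (0 + (V + y))*(-5 + y) = (V + y)*(-5 + y) = (-5 + y)*(V + y))
X(k, z) = 1/(-24 + k) (X(k, z) = 1/(((-1)² - 5*5 - 5*(-1) + 5*(-1)) + k) = 1/((1 - 25 + 5 - 5) + k) = 1/(-24 + k))
P(f, n) = 3/8 - f/8 (P(f, n) = (-3 + f)/(-8) = (-3 + f)*(-⅛) = 3/8 - f/8)
P(12, X(4, -2))*(111 + 125) = (3/8 - ⅛*12)*(111 + 125) = (3/8 - 3/2)*236 = -9/8*236 = -531/2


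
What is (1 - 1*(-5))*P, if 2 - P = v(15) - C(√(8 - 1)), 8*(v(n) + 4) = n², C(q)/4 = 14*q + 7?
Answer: 141/4 + 336*√7 ≈ 924.22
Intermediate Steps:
C(q) = 28 + 56*q (C(q) = 4*(14*q + 7) = 4*(7 + 14*q) = 28 + 56*q)
v(n) = -4 + n²/8
P = 47/8 + 56*√7 (P = 2 - ((-4 + (⅛)*15²) - (28 + 56*√(8 - 1))) = 2 - ((-4 + (⅛)*225) - (28 + 56*√7)) = 2 - ((-4 + 225/8) + (-28 - 56*√7)) = 2 - (193/8 + (-28 - 56*√7)) = 2 - (-31/8 - 56*√7) = 2 + (31/8 + 56*√7) = 47/8 + 56*√7 ≈ 154.04)
(1 - 1*(-5))*P = (1 - 1*(-5))*(47/8 + 56*√7) = (1 + 5)*(47/8 + 56*√7) = 6*(47/8 + 56*√7) = 141/4 + 336*√7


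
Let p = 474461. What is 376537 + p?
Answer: 850998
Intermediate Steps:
376537 + p = 376537 + 474461 = 850998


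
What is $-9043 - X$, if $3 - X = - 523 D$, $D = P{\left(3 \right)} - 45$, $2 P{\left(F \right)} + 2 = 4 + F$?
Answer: $\frac{26363}{2} \approx 13182.0$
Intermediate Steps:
$P{\left(F \right)} = 1 + \frac{F}{2}$ ($P{\left(F \right)} = -1 + \frac{4 + F}{2} = -1 + \left(2 + \frac{F}{2}\right) = 1 + \frac{F}{2}$)
$D = - \frac{85}{2}$ ($D = \left(1 + \frac{1}{2} \cdot 3\right) - 45 = \left(1 + \frac{3}{2}\right) - 45 = \frac{5}{2} - 45 = - \frac{85}{2} \approx -42.5$)
$X = - \frac{44449}{2}$ ($X = 3 - \left(-523\right) \left(- \frac{85}{2}\right) = 3 - \frac{44455}{2} = - \frac{44449}{2} \approx -22225.0$)
$-9043 - X = -9043 - - \frac{44449}{2} = -9043 + \frac{44449}{2} = \frac{26363}{2}$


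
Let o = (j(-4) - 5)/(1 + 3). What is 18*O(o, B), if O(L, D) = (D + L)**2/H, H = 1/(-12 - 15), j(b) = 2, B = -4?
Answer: -87723/8 ≈ -10965.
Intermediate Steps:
H = -1/27 (H = 1/(-27) = -1/27 ≈ -0.037037)
o = -3/4 (o = (2 - 5)/(1 + 3) = -3/4 ≈ -0.75000)
O(L, D) = -27*(D + L)**2 (O(L, D) = (D + L)**2/(-1/27) = (D + L)**2*(-27) = -27*(D + L)**2)
18*O(o, B) = 18*(-27*(-4 - 3/4)**2) = 18*(-27*(-19/4)**2) = 18*(-27*361/16) = 18*(-9747/16) = -87723/8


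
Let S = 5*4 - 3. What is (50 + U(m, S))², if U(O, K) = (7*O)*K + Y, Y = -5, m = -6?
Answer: 447561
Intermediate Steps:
S = 17 (S = 20 - 3 = 17)
U(O, K) = -5 + 7*K*O (U(O, K) = (7*O)*K - 5 = 7*K*O - 5 = -5 + 7*K*O)
(50 + U(m, S))² = (50 + (-5 + 7*17*(-6)))² = (50 + (-5 - 714))² = (50 - 719)² = (-669)² = 447561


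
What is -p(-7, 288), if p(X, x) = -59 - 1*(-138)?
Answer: -79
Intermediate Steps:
p(X, x) = 79 (p(X, x) = -59 + 138 = 79)
-p(-7, 288) = -1*79 = -79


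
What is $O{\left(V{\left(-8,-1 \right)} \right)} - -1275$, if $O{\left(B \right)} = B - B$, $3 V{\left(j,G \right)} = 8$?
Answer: $1275$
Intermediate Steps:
$V{\left(j,G \right)} = \frac{8}{3}$ ($V{\left(j,G \right)} = \frac{1}{3} \cdot 8 = \frac{8}{3}$)
$O{\left(B \right)} = 0$
$O{\left(V{\left(-8,-1 \right)} \right)} - -1275 = 0 - -1275 = 0 + 1275 = 1275$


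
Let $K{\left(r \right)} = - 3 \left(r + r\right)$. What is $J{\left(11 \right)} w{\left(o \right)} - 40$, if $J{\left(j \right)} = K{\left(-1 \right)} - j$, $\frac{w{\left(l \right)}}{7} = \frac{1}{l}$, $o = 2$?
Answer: $- \frac{115}{2} \approx -57.5$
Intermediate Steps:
$K{\left(r \right)} = - 6 r$ ($K{\left(r \right)} = - 3 \cdot 2 r = - 6 r$)
$w{\left(l \right)} = \frac{7}{l}$
$J{\left(j \right)} = 6 - j$ ($J{\left(j \right)} = \left(-6\right) \left(-1\right) - j = 6 - j$)
$J{\left(11 \right)} w{\left(o \right)} - 40 = \left(6 - 11\right) \frac{7}{2} - 40 = \left(6 - 11\right) 7 \cdot \frac{1}{2} - 40 = \left(-5\right) \frac{7}{2} - 40 = - \frac{35}{2} - 40 = - \frac{115}{2}$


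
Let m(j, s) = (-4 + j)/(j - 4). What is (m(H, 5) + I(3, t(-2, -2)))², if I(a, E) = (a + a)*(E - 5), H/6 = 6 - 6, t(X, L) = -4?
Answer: 2809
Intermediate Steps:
H = 0 (H = 6*(6 - 6) = 6*0 = 0)
m(j, s) = 1 (m(j, s) = (-4 + j)/(-4 + j) = 1)
I(a, E) = 2*a*(-5 + E) (I(a, E) = (2*a)*(-5 + E) = 2*a*(-5 + E))
(m(H, 5) + I(3, t(-2, -2)))² = (1 + 2*3*(-5 - 4))² = (1 + 2*3*(-9))² = (1 - 54)² = (-53)² = 2809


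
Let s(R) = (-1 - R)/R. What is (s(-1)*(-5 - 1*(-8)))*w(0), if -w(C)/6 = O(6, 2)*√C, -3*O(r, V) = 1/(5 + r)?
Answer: 0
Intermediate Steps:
O(r, V) = -1/(3*(5 + r))
s(R) = (-1 - R)/R
w(C) = 2*√C/11 (w(C) = -6*(-1/(15 + 3*6))*√C = -6*(-1/(15 + 18))*√C = -6*(-1/33)*√C = -6*(-1*1/33)*√C = -(-2)*√C/11 = 2*√C/11)
(s(-1)*(-5 - 1*(-8)))*w(0) = (((-1 - 1*(-1))/(-1))*(-5 - 1*(-8)))*(2*√0/11) = ((-(-1 + 1))*(-5 + 8))*((2/11)*0) = (-1*0*3)*0 = (0*3)*0 = 0*0 = 0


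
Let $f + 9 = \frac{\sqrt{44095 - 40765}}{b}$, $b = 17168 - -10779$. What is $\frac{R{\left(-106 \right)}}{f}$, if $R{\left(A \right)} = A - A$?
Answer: $0$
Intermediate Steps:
$b = 27947$ ($b = 17168 + 10779 = 27947$)
$R{\left(A \right)} = 0$
$f = -9 + \frac{3 \sqrt{370}}{27947}$ ($f = -9 + \frac{\sqrt{44095 - 40765}}{27947} = -9 + \sqrt{3330} \cdot \frac{1}{27947} = -9 + 3 \sqrt{370} \cdot \frac{1}{27947} = -9 + \frac{3 \sqrt{370}}{27947} \approx -8.9979$)
$\frac{R{\left(-106 \right)}}{f} = \frac{0}{-9 + \frac{3 \sqrt{370}}{27947}} = 0$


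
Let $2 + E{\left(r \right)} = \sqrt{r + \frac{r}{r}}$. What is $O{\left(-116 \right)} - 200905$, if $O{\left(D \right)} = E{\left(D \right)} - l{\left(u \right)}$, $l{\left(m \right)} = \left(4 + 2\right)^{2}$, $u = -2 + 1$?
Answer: $-200943 + i \sqrt{115} \approx -2.0094 \cdot 10^{5} + 10.724 i$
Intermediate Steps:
$u = -1$
$E{\left(r \right)} = -2 + \sqrt{1 + r}$ ($E{\left(r \right)} = -2 + \sqrt{r + \frac{r}{r}} = -2 + \sqrt{r + 1} = -2 + \sqrt{1 + r}$)
$l{\left(m \right)} = 36$ ($l{\left(m \right)} = 6^{2} = 36$)
$O{\left(D \right)} = -38 + \sqrt{1 + D}$ ($O{\left(D \right)} = \left(-2 + \sqrt{1 + D}\right) - 36 = -38 + \sqrt{1 + D}$)
$O{\left(-116 \right)} - 200905 = \left(-38 + \sqrt{1 - 116}\right) - 200905 = \left(-38 + \sqrt{-115}\right) - 200905 = \left(-38 + i \sqrt{115}\right) - 200905 = -200943 + i \sqrt{115}$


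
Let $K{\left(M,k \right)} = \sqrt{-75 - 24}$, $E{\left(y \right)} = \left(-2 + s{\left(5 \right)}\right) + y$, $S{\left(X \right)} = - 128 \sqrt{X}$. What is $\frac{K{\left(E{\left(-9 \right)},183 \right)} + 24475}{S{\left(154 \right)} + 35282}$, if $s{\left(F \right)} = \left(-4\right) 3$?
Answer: $\frac{24475 + 3 i \sqrt{11}}{35282 - 128 \sqrt{154}} \approx 0.7264 + 0.0002953 i$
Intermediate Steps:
$s{\left(F \right)} = -12$
$E{\left(y \right)} = -14 + y$ ($E{\left(y \right)} = \left(-2 - 12\right) + y = -14 + y$)
$K{\left(M,k \right)} = 3 i \sqrt{11}$ ($K{\left(M,k \right)} = \sqrt{-99} = 3 i \sqrt{11}$)
$\frac{K{\left(E{\left(-9 \right)},183 \right)} + 24475}{S{\left(154 \right)} + 35282} = \frac{3 i \sqrt{11} + 24475}{- 128 \sqrt{154} + 35282} = \frac{24475 + 3 i \sqrt{11}}{35282 - 128 \sqrt{154}}$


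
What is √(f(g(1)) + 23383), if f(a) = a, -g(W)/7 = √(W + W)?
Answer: √(23383 - 7*√2) ≈ 152.88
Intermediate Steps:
g(W) = -7*√2*√W (g(W) = -7*√(W + W) = -7*√2*√W)
√(f(g(1)) + 23383) = √(-7*√2*√1 + 23383) = √(-7*√2*1 + 23383) = √(-7*√2 + 23383) = √(23383 - 7*√2)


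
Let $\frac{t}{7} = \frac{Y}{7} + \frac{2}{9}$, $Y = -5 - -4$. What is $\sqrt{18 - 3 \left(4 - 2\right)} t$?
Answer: $\frac{10 \sqrt{3}}{9} \approx 1.9245$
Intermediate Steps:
$Y = -1$ ($Y = -5 + 4 = -1$)
$t = \frac{5}{9}$ ($t = 7 \left(- \frac{1}{7} + \frac{2}{9}\right) = 7 \cdot \frac{5}{63} = \frac{5}{9} \approx 0.55556$)
$\sqrt{18 - 3 \left(4 - 2\right)} t = \sqrt{18 - 3 \left(4 - 2\right)} \frac{5}{9} = \sqrt{18 - 6} \cdot \frac{5}{9} = \sqrt{12} \cdot \frac{5}{9} = 2 \sqrt{3} \cdot \frac{5}{9} = \frac{10 \sqrt{3}}{9}$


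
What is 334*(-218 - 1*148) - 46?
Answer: -122290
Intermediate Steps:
334*(-218 - 1*148) - 46 = 334*(-218 - 148) - 46 = 334*(-366) - 46 = -122244 - 46 = -122290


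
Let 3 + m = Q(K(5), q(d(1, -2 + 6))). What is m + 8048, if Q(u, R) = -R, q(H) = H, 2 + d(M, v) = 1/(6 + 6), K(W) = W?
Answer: 96563/12 ≈ 8046.9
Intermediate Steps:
d(M, v) = -23/12 (d(M, v) = -2 + 1/(6 + 6) = -2 + 1/12 = -23/12)
m = -13/12 (m = -3 - 1*(-23/12) = -3 + 23/12 = -13/12 ≈ -1.0833)
m + 8048 = -13/12 + 8048 = 96563/12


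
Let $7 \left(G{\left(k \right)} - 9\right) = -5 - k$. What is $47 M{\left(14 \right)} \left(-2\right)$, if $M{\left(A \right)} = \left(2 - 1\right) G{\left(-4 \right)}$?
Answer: $- \frac{5828}{7} \approx -832.57$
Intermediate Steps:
$G{\left(k \right)} = \frac{58}{7} - \frac{k}{7}$ ($G{\left(k \right)} = 9 + \frac{-5 - k}{7} = 9 - \left(\frac{5}{7} + \frac{k}{7}\right) = \frac{58}{7} - \frac{k}{7}$)
$M{\left(A \right)} = \frac{62}{7}$ ($M{\left(A \right)} = \left(2 - 1\right) \left(\frac{58}{7} - - \frac{4}{7}\right) = 1 \left(\frac{58}{7} + \frac{4}{7}\right) = 1 \cdot \frac{62}{7} = \frac{62}{7}$)
$47 M{\left(14 \right)} \left(-2\right) = 47 \cdot \frac{62}{7} \left(-2\right) = 47 \left(- \frac{124}{7}\right) = - \frac{5828}{7}$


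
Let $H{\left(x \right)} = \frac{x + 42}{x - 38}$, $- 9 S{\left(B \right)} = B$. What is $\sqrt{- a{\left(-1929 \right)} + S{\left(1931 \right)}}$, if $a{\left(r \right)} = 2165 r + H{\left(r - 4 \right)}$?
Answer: $\frac{\sqrt{1802596217145}}{657} \approx 2043.5$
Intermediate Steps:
$S{\left(B \right)} = - \frac{B}{9}$
$H{\left(x \right)} = \frac{42 + x}{-38 + x}$
$a{\left(r \right)} = 2165 r + \frac{38 + r}{-42 + r}$ ($a{\left(r \right)} = 2165 r + \frac{42 + \left(r - 4\right)}{-38 + \left(r - 4\right)} = 2165 r + \frac{42 + \left(-4 + r\right)}{-38 + \left(-4 + r\right)} = 2165 r + \frac{38 + r}{-42 + r}$)
$\sqrt{- a{\left(-1929 \right)} + S{\left(1931 \right)}} = \sqrt{- \frac{38 - 1929 + 2165 \left(-1929\right) \left(-42 - 1929\right)}{-42 - 1929} - \frac{1931}{9}} = \sqrt{- \frac{38 - 1929 + 2165 \left(-1929\right) \left(-1971\right)}{-1971} - \frac{1931}{9}} = \sqrt{- \frac{\left(-1\right) \left(38 - 1929 + 8231457735\right)}{1971} - \frac{1931}{9}} = \sqrt{- \frac{\left(-1\right) 8231455844}{1971} - \frac{1931}{9}} = \sqrt{\left(-1\right) \left(- \frac{8231455844}{1971}\right) - \frac{1931}{9}} = \sqrt{\frac{8231455844}{1971} - \frac{1931}{9}} = \sqrt{\frac{8231032955}{1971}} = \frac{\sqrt{1802596217145}}{657}$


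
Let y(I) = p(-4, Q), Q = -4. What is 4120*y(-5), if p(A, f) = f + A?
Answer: -32960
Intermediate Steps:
p(A, f) = A + f
y(I) = -8 (y(I) = -4 - 4 = -8)
4120*y(-5) = 4120*(-8) = -32960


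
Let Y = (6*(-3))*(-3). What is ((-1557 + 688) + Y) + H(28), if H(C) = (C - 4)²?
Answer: -239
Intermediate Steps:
H(C) = (-4 + C)²
Y = 54 (Y = -18*(-3) = 54)
((-1557 + 688) + Y) + H(28) = ((-1557 + 688) + 54) + (-4 + 28)² = (-869 + 54) + 24² = -815 + 576 = -239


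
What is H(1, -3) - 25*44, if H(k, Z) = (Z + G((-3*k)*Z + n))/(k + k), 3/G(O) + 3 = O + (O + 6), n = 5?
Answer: -34145/31 ≈ -1101.5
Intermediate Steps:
G(O) = 3/(3 + 2*O) (G(O) = 3/(-3 + (O + (O + 6))) = 3/(-3 + (O + (6 + O))) = 3/(-3 + (6 + 2*O)) = 3/(3 + 2*O))
H(k, Z) = (Z + 3/(13 - 6*Z*k))/(2*k) (H(k, Z) = (Z + 3/(3 + 2*((-3*k)*Z + 5)))/(k + k) = (Z + 3/(3 + 2*(-3*Z*k + 5)))/((2*k)) = (Z + 3/(3 + 2*(5 - 3*Z*k)))*(1/(2*k)) = (Z + 3/(3 + (10 - 6*Z*k)))*(1/(2*k)) = (Z + 3/(13 - 6*Z*k))*(1/(2*k)) = (Z + 3/(13 - 6*Z*k))/(2*k))
H(1, -3) - 25*44 = (½)*(-3 - 3*(-13 + 6*(-3)*1))/(1*(-13 + 6*(-3)*1)) - 25*44 = (½)*1*(-3 - 3*(-13 - 18))/(-13 - 18) - 1100 = (½)*1*(-3 - 3*(-31))/(-31) - 1100 = (½)*1*(-1/31)*(-3 + 93) - 1100 = (½)*1*(-1/31)*90 - 1100 = -45/31 - 1100 = -34145/31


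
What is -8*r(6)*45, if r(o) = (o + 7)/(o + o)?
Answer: -390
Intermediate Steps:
r(o) = (7 + o)/(2*o) (r(o) = (7 + o)/((2*o)) = (7 + o)*(1/(2*o)) = (7 + o)/(2*o))
-8*r(6)*45 = -4*(7 + 6)/6*45 = -4*13/6*45 = -8*13/12*45 = -26/3*45 = -390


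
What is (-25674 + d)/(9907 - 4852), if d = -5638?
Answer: -31312/5055 ≈ -6.1943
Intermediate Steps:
(-25674 + d)/(9907 - 4852) = (-25674 - 5638)/(9907 - 4852) = -31312/5055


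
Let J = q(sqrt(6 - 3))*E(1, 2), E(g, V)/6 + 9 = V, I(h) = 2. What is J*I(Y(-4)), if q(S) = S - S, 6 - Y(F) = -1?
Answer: 0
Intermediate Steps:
Y(F) = 7 (Y(F) = 6 - 1*(-1) = 6 + 1 = 7)
q(S) = 0
E(g, V) = -54 + 6*V
J = 0 (J = 0*(-54 + 6*2) = 0*(-54 + 12) = 0*(-42) = 0)
J*I(Y(-4)) = 0*2 = 0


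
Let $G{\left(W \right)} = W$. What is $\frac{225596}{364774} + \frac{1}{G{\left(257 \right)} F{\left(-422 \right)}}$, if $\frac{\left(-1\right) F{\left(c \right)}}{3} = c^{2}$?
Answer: $\frac{15487476991285}{25042239217668} \approx 0.61845$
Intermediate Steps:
$F{\left(c \right)} = - 3 c^{2}$
$\frac{225596}{364774} + \frac{1}{G{\left(257 \right)} F{\left(-422 \right)}} = \frac{225596}{364774} + \frac{1}{257 \left(- 3 \left(-422\right)^{2}\right)} = 225596 \cdot \frac{1}{364774} + \frac{1}{257 \left(\left(-3\right) 178084\right)} = \frac{112798}{182387} + \frac{1}{257 \left(-534252\right)} = \frac{112798}{182387} + \frac{1}{257} \left(- \frac{1}{534252}\right) = \frac{112798}{182387} - \frac{1}{137302764} = \frac{15487476991285}{25042239217668}$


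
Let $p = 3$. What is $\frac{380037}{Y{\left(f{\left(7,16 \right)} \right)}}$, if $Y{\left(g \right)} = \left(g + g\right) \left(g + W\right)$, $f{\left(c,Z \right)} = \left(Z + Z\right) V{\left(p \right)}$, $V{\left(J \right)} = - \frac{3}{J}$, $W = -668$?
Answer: $\frac{54291}{6400} \approx 8.483$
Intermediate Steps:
$f{\left(c,Z \right)} = - 2 Z$ ($f{\left(c,Z \right)} = \left(Z + Z\right) \left(- \frac{3}{3}\right) = 2 Z \left(\left(-3\right) \frac{1}{3}\right) = 2 Z \left(-1\right) = - 2 Z$)
$Y{\left(g \right)} = 2 g \left(-668 + g\right)$ ($Y{\left(g \right)} = \left(g + g\right) \left(g - 668\right) = 2 g \left(-668 + g\right)$)
$\frac{380037}{Y{\left(f{\left(7,16 \right)} \right)}} = \frac{380037}{2 \left(\left(-2\right) 16\right) \left(-668 - 32\right)} = \frac{380037}{2 \left(-32\right) \left(-668 - 32\right)} = \frac{380037}{2 \left(-32\right) \left(-700\right)} = \frac{380037}{44800} = 380037 \cdot \frac{1}{44800} = \frac{54291}{6400}$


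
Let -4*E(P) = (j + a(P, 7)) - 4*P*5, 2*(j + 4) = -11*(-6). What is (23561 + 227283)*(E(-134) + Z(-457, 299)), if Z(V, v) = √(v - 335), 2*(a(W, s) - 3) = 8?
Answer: -170323076 + 1505064*I ≈ -1.7032e+8 + 1.5051e+6*I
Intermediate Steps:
a(W, s) = 7 (a(W, s) = 3 + (½)*8 = 3 + 4 = 7)
j = 29 (j = -4 + (-11*(-6))/2 = -4 + (½)*66 = -4 + 33 = 29)
Z(V, v) = √(-335 + v)
E(P) = -9 + 5*P (E(P) = -((29 + 7) - 4*P*5)/4 = -(36 - 20*P)/4 = -9 + 5*P)
(23561 + 227283)*(E(-134) + Z(-457, 299)) = (23561 + 227283)*((-9 + 5*(-134)) + √(-335 + 299)) = 250844*((-9 - 670) + √(-36)) = 250844*(-679 + 6*I) = -170323076 + 1505064*I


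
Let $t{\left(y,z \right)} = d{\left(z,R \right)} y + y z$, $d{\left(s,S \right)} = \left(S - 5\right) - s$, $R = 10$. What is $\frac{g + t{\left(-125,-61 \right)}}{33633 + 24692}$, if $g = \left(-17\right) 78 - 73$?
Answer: $- \frac{2024}{58325} \approx -0.034702$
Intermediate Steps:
$d{\left(s,S \right)} = -5 + S - s$ ($d{\left(s,S \right)} = \left(-5 + S\right) - s = -5 + S - s$)
$g = -1399$ ($g = -1326 - 73 = -1399$)
$t{\left(y,z \right)} = y z + y \left(5 - z\right)$ ($t{\left(y,z \right)} = \left(-5 + 10 - z\right) y + y z = \left(5 - z\right) y + y z = y \left(5 - z\right) + y z = y z + y \left(5 - z\right)$)
$\frac{g + t{\left(-125,-61 \right)}}{33633 + 24692} = \frac{-1399 + 5 \left(-125\right)}{33633 + 24692} = \frac{-1399 - 625}{58325} = \left(-2024\right) \frac{1}{58325} = - \frac{2024}{58325}$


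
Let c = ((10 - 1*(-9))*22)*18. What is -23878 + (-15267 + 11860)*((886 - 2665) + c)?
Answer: -19597093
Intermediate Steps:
c = 7524 (c = ((10 + 9)*22)*18 = (19*22)*18 = 418*18 = 7524)
-23878 + (-15267 + 11860)*((886 - 2665) + c) = -23878 + (-15267 + 11860)*((886 - 2665) + 7524) = -23878 - 3407*(-1779 + 7524) = -23878 - 3407*5745 = -23878 - 19573215 = -19597093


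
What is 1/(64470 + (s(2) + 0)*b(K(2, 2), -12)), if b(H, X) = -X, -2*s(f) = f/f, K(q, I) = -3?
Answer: 1/64464 ≈ 1.5513e-5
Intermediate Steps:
s(f) = -½ (s(f) = -f/(2*f) = -½*1 = -½)
1/(64470 + (s(2) + 0)*b(K(2, 2), -12)) = 1/(64470 + (-½ + 0)*(-1*(-12))) = 1/(64470 - ½*12) = 1/(64470 - 6) = 1/64464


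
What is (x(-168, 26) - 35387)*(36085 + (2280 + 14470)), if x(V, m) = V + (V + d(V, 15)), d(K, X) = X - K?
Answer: -1877755900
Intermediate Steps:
x(V, m) = 15 + V (x(V, m) = V + (V + (15 - V)) = V + 15 = 15 + V)
(x(-168, 26) - 35387)*(36085 + (2280 + 14470)) = ((15 - 168) - 35387)*(36085 + (2280 + 14470)) = (-153 - 35387)*(36085 + 16750) = -35540*52835 = -1877755900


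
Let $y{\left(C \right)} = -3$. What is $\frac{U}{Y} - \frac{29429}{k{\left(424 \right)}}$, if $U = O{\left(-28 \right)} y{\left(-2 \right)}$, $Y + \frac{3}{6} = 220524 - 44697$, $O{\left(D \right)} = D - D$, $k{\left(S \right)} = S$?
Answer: $- \frac{29429}{424} \approx -69.408$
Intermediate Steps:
$O{\left(D \right)} = 0$
$Y = \frac{351653}{2}$ ($Y = - \frac{1}{2} + \left(220524 - 44697\right) = - \frac{1}{2} + 175827 = \frac{351653}{2} \approx 1.7583 \cdot 10^{5}$)
$U = 0$ ($U = 0 \left(-3\right) = 0$)
$\frac{U}{Y} - \frac{29429}{k{\left(424 \right)}} = \frac{0}{\frac{351653}{2}} - \frac{29429}{424} = 0 \cdot \frac{2}{351653} - \frac{29429}{424} = 0 - \frac{29429}{424} = - \frac{29429}{424}$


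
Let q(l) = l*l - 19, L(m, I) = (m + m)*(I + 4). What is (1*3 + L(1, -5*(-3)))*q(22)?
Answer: 19065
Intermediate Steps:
L(m, I) = 2*m*(4 + I) (L(m, I) = (2*m)*(4 + I) = 2*m*(4 + I))
q(l) = -19 + l² (q(l) = l² - 19 = -19 + l²)
(1*3 + L(1, -5*(-3)))*q(22) = (1*3 + 2*1*(4 - 5*(-3)))*(-19 + 22²) = (3 + 2*1*(4 + 15))*(-19 + 484) = (3 + 2*1*19)*465 = (3 + 38)*465 = 41*465 = 19065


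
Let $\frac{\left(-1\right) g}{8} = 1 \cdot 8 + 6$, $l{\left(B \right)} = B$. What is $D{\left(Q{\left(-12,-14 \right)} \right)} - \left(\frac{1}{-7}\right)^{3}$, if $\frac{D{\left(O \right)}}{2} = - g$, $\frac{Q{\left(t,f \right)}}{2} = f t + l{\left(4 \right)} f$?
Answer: $\frac{76833}{343} \approx 224.0$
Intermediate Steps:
$g = -112$ ($g = - 8 \left(1 \cdot 8 + 6\right) = - 8 \left(8 + 6\right) = \left(-8\right) 14 = -112$)
$Q{\left(t,f \right)} = 8 f + 2 f t$ ($Q{\left(t,f \right)} = 2 \left(f t + 4 f\right) = 2 \left(4 f + f t\right) = 8 f + 2 f t$)
$D{\left(O \right)} = 224$ ($D{\left(O \right)} = 2 \left(\left(-1\right) \left(-112\right)\right) = 2 \cdot 112 = 224$)
$D{\left(Q{\left(-12,-14 \right)} \right)} - \left(\frac{1}{-7}\right)^{3} = 224 - \left(\frac{1}{-7}\right)^{3} = 224 - \left(- \frac{1}{7}\right)^{3} = 224 - - \frac{1}{343} = 224 + \frac{1}{343} = \frac{76833}{343}$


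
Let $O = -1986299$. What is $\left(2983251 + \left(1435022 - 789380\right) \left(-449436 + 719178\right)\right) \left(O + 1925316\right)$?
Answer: $-10620783888805545$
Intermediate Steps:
$\left(2983251 + \left(1435022 - 789380\right) \left(-449436 + 719178\right)\right) \left(O + 1925316\right) = \left(2983251 + \left(1435022 - 789380\right) \left(-449436 + 719178\right)\right) \left(-1986299 + 1925316\right) = \left(2983251 + 645642 \cdot 269742\right) \left(-60983\right) = \left(2983251 + 174156764364\right) \left(-60983\right) = 174159747615 \left(-60983\right) = -10620783888805545$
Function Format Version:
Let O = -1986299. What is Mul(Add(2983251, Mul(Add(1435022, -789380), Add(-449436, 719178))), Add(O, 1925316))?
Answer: -10620783888805545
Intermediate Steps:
Mul(Add(2983251, Mul(Add(1435022, -789380), Add(-449436, 719178))), Add(O, 1925316)) = Mul(Add(2983251, Mul(Add(1435022, -789380), Add(-449436, 719178))), Add(-1986299, 1925316)) = Mul(Add(2983251, Mul(645642, 269742)), -60983) = Mul(Add(2983251, 174156764364), -60983) = Mul(174159747615, -60983) = -10620783888805545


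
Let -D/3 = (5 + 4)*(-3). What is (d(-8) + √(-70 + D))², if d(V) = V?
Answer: (8 - √11)² ≈ 21.934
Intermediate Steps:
D = 81 (D = -3*(5 + 4)*(-3) = -27*(-3) = -3*(-27) = 81)
(d(-8) + √(-70 + D))² = (-8 + √(-70 + 81))² = (-8 + √11)²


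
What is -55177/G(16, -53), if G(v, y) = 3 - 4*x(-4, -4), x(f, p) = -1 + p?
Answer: -2399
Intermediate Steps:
G(v, y) = 23 (G(v, y) = 3 - 4*(-1 - 4) = 3 - 4*(-5) = 3 + 20 = 23)
-55177/G(16, -53) = -55177/23 = -55177*1/23 = -2399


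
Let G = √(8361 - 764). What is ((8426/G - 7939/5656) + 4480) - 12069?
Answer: -42931323/5656 + 8426*√7597/7597 ≈ -7493.7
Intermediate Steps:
G = √7597 ≈ 87.161
((8426/G - 7939/5656) + 4480) - 12069 = ((8426/(√7597) - 7939/5656) + 4480) - 12069 = ((8426*(√7597/7597) - 7939*1/5656) + 4480) - 12069 = ((8426*√7597/7597 - 7939/5656) + 4480) - 12069 = ((-7939/5656 + 8426*√7597/7597) + 4480) - 12069 = (25330941/5656 + 8426*√7597/7597) - 12069 = -42931323/5656 + 8426*√7597/7597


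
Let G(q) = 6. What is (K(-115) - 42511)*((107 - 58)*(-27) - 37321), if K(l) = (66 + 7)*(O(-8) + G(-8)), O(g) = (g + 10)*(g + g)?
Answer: 1716141396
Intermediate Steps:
O(g) = 2*g*(10 + g) (O(g) = (10 + g)*(2*g) = 2*g*(10 + g))
K(l) = -1898 (K(l) = (66 + 7)*(2*(-8)*(10 - 8) + 6) = 73*(2*(-8)*2 + 6) = 73*(-32 + 6) = 73*(-26) = -1898)
(K(-115) - 42511)*((107 - 58)*(-27) - 37321) = (-1898 - 42511)*((107 - 58)*(-27) - 37321) = -44409*(49*(-27) - 37321) = -44409*(-1323 - 37321) = -44409*(-38644) = 1716141396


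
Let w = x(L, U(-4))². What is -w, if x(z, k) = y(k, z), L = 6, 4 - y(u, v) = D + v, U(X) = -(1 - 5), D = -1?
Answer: -1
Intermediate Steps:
U(X) = 4 (U(X) = -1*(-4) = 4)
y(u, v) = 5 - v (y(u, v) = 4 - (-1 + v) = 4 + (1 - v) = 5 - v)
x(z, k) = 5 - z
w = 1 (w = (5 - 1*6)² = (5 - 6)² = (-1)² = 1)
-w = -1*1 = -1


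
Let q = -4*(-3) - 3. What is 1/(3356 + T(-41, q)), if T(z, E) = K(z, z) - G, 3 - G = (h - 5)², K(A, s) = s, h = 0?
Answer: 1/3337 ≈ 0.00029967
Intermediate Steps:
q = 9 (q = 12 - 3 = 9)
G = -22 (G = 3 - (0 - 5)² = 3 - 1*(-5)² = 3 - 1*25 = 3 - 25 = -22)
T(z, E) = 22 + z (T(z, E) = z - 1*(-22) = z + 22 = 22 + z)
1/(3356 + T(-41, q)) = 1/(3356 + (22 - 41)) = 1/(3356 - 19) = 1/3337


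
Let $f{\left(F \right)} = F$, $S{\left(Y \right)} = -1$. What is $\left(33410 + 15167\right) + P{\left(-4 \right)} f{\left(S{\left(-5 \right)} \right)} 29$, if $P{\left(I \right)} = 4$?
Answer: $48461$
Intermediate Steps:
$\left(33410 + 15167\right) + P{\left(-4 \right)} f{\left(S{\left(-5 \right)} \right)} 29 = \left(33410 + 15167\right) + 4 \left(-1\right) 29 = 48577 - 116 = 48461$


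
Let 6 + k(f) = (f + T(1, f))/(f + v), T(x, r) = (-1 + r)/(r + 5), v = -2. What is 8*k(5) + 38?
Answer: 22/5 ≈ 4.4000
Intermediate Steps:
T(x, r) = (-1 + r)/(5 + r)
k(f) = -6 + (f + (-1 + f)/(5 + f))/(-2 + f) (k(f) = -6 + (f + (-1 + f)/(5 + f))/(f - 2) = -6 + (f + (-1 + f)/(5 + f))/(-2 + f))
8*k(5) + 38 = 8*((-1 + 5 + (5 + 5)*(12 - 5*5))/((-2 + 5)*(5 + 5))) + 38 = 8*((-1 + 5 + 10*(12 - 25))/(3*10)) + 38 = 8*((1/3)*(1/10)*(-1 + 5 + 10*(-13))) + 38 = 8*((1/3)*(1/10)*(-1 + 5 - 130)) + 38 = 8*((1/3)*(1/10)*(-126)) + 38 = 8*(-21/5) + 38 = -168/5 + 38 = 22/5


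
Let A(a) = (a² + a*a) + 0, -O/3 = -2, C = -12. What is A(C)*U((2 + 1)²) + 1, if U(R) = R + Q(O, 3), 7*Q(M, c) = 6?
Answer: 19879/7 ≈ 2839.9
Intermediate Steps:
O = 6 (O = -3*(-2) = 6)
Q(M, c) = 6/7 (Q(M, c) = (⅐)*6 = 6/7)
A(a) = 2*a² (A(a) = (a² + a²) + 0 = 2*a² + 0 = 2*a²)
U(R) = 6/7 + R (U(R) = R + 6/7 = 6/7 + R)
A(C)*U((2 + 1)²) + 1 = (2*(-12)²)*(6/7 + (2 + 1)²) + 1 = (2*144)*(6/7 + 3²) + 1 = 288*(6/7 + 9) + 1 = 288*(69/7) + 1 = 19872/7 + 1 = 19879/7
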